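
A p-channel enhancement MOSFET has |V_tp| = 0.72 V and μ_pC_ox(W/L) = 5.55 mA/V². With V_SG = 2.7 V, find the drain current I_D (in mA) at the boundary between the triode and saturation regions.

At the boundary V_SD = V_ov = V_SG − |V_tp| = 2.7 − 0.72 = 1.98 V.
I_D = ½ k_p V_ov² = 0.5 × 5.55 × 1.98² = 10.9 mA.

I_D = 10.9 mA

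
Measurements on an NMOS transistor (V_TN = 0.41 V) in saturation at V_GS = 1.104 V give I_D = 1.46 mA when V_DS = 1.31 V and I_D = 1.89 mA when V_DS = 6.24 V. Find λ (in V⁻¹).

λ = 0.0648 V⁻¹

With V_GS fixed, I_D ∝ (1 + λ V_DS) in saturation, so I_D2/I_D1 = (1 + λ V_DS2)/(1 + λ V_DS1).
1.89/1.46 = 1.295 = (1 + 6.24 λ)/(1 + 1.31 λ).
Solving: λ (I_D1 V_DS2 − I_D2 V_DS1) = I_D2 − I_D1, so λ = (1.89 − 1.46) / (1.46 × 6.24 − 1.89 × 1.31) = 0.43 / 6.63 = 0.0648 V⁻¹.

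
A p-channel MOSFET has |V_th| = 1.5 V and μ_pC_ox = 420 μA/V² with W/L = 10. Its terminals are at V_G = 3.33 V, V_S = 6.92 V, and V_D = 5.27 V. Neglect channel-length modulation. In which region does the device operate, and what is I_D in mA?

Triode; I_D = 8.77 mA

V_SG = V_S − V_G = 6.92 − 3.33 = 3.59 V; V_SD = V_S − V_D = 6.92 − 5.27 = 1.65 V.
k_p = μ_pC_ox · (W/L) = 4.2 mA/V².
V_ov = V_SG − |V_th| = 3.59 − 1.5 = 2.09 V.
Since V_SD = 1.65 V < V_ov = 2.09 V, the device is in the triode region.
I_D = k_p [V_ov · V_SD − ½ V_SD²] = 4.2 × [2.09 × 1.65 − 0.5 × 1.65²] = 8.77 mA.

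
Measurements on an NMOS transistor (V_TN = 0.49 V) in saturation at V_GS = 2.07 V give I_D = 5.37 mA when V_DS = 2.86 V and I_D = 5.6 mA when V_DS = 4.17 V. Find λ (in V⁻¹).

With V_GS fixed, I_D ∝ (1 + λ V_DS) in saturation, so I_D2/I_D1 = (1 + λ V_DS2)/(1 + λ V_DS1).
5.6/5.37 = 1.043 = (1 + 4.17 λ)/(1 + 2.86 λ).
Solving: λ (I_D1 V_DS2 − I_D2 V_DS1) = I_D2 − I_D1, so λ = (5.6 − 5.37) / (5.37 × 4.17 − 5.6 × 2.86) = 0.23 / 6.38 = 0.0361 V⁻¹.

λ = 0.0361 V⁻¹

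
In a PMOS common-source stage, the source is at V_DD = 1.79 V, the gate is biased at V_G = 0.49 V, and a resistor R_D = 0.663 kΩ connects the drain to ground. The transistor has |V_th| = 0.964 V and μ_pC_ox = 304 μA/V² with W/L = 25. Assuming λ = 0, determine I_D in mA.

V_SG = V_DD − V_G = 1.79 − 0.49 = 1.3 V, so V_ov = 1.3 − 0.964 = 0.336 V.
k_p = μ_pC_ox · (W/L) = 7.6 mA/V².
Assume saturation: I_D = ½ k_p V_ov² = 0.5 × 7.6 × 0.336² = 0.429 mA, giving V_SD = V_DD − I_D R_D = 1.79 − 0.429 × 0.663 = 1.51 V.
V_SD = 1.51 V ≥ V_ov = 0.336 V, confirming saturation.

I_D = 0.429 mA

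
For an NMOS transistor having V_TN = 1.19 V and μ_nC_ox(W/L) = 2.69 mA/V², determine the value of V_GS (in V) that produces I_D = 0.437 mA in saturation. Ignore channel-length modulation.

V_GS = 1.76 V

In saturation I_D = ½ k_n (V_GS − V_TN)², so V_GS − V_TN = √(2 I_D / k_n) = √(2 × 0.437 / 2.69) = 0.57 V.
V_GS = 1.19 + 0.57 = 1.76 V.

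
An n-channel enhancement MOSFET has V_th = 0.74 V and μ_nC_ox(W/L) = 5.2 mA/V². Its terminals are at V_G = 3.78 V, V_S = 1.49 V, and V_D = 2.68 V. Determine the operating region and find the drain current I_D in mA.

V_GS = V_G − V_S = 3.78 − 1.49 = 2.29 V; V_DS = V_D − V_S = 2.68 − 1.49 = 1.19 V.
V_ov = V_GS − V_th = 2.29 − 0.74 = 1.55 V.
Since V_DS = 1.19 V < V_ov = 1.55 V, the device is in the triode region.
I_D = k_n [V_ov · V_DS − ½ V_DS²] = 5.2 × [1.55 × 1.19 − 0.5 × 1.19²] = 5.91 mA.

Triode; I_D = 5.91 mA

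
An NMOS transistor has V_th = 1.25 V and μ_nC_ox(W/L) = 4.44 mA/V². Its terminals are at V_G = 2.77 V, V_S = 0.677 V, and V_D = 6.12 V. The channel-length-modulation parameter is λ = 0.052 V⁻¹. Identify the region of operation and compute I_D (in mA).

V_GS = V_G − V_S = 2.77 − 0.677 = 2.09 V; V_DS = V_D − V_S = 6.12 − 0.677 = 5.44 V.
V_ov = V_GS − V_th = 2.09 − 1.25 = 0.843 V.
Since V_DS = 5.44 V ≥ V_ov = 0.843 V, the device is in saturation.
I_D = ½ k_n V_ov² (1 + λ V_DS) = 0.5 × 4.44 × 0.843² × (1 + 0.052 × 5.44) = 2.02 mA.

Saturation; I_D = 2.02 mA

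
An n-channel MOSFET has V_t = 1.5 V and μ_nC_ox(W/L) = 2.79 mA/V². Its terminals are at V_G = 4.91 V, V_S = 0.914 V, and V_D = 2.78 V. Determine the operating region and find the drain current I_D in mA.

Triode; I_D = 8.14 mA

V_GS = V_G − V_S = 4.91 − 0.914 = 4 V; V_DS = V_D − V_S = 2.78 − 0.914 = 1.87 V.
V_ov = V_GS − V_t = 4 − 1.5 = 2.5 V.
Since V_DS = 1.87 V < V_ov = 2.5 V, the device is in the triode region.
I_D = k_n [V_ov · V_DS − ½ V_DS²] = 2.79 × [2.5 × 1.87 − 0.5 × 1.87²] = 8.14 mA.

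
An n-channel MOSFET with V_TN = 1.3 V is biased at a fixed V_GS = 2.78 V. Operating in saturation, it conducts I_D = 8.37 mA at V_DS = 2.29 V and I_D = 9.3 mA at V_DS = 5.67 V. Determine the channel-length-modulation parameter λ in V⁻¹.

λ = 0.0355 V⁻¹

With V_GS fixed, I_D ∝ (1 + λ V_DS) in saturation, so I_D2/I_D1 = (1 + λ V_DS2)/(1 + λ V_DS1).
9.3/8.37 = 1.111 = (1 + 5.67 λ)/(1 + 2.29 λ).
Solving: λ (I_D1 V_DS2 − I_D2 V_DS1) = I_D2 − I_D1, so λ = (9.3 − 8.37) / (8.37 × 5.67 − 9.3 × 2.29) = 0.93 / 26.2 = 0.0355 V⁻¹.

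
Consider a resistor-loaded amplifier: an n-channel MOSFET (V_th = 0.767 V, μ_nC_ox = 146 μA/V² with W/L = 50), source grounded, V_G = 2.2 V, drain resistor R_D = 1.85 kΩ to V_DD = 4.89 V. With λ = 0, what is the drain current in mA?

I_D = 2.50 mA

V_GS = V_G = 2.2 V, so V_ov = 2.2 − 0.767 = 1.43 V.
k_n = μ_nC_ox · (W/L) = 7.3 mA/V².
Assume saturation: I_D = ½ k_n V_ov² = 0.5 × 7.3 × 1.43² = 7.5 mA, giving V_DS = V_DD − I_D R_D = 4.89 − 7.5 × 1.85 = -8.98 V.
But -8.98 V < V_ov = 1.43 V, so the device is actually in triode.
In triode I_D = k_n[V_ov V_DS − ½ V_DS²] and I_D = (V_DD − V_DS)/R_D. Equating: 6.75 V_DS² − 20.35 V_DS + 4.89 = 0, giving V_DS = 0.263 V (the root below V_ov).
I_D = (4.89 − 0.263) / 1.85 = 2.5 mA.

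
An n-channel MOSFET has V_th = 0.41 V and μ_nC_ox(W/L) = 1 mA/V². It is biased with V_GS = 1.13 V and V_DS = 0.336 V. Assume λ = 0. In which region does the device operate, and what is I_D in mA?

Triode; I_D = 0.185 mA

V_ov = V_GS − V_th = 1.13 − 0.41 = 0.72 V.
Since V_DS = 0.336 V < V_ov = 0.72 V, the device is in the triode region.
I_D = k_n [V_ov · V_DS − ½ V_DS²] = 1 × [0.72 × 0.336 − 0.5 × 0.336²] = 0.185 mA.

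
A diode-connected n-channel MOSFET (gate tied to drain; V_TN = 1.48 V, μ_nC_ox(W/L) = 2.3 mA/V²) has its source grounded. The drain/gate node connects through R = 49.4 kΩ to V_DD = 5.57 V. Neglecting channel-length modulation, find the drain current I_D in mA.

With gate tied to drain, V_GS = V_DS ≥ V_GS − V_TN, so the device is in saturation.
KCL at the drain: ½ k_n (V_GS − V_TN)² = (V_DD − V_GS)/R.
Let x = V_GS − 1.48. Then 56.8 x² + x − 4.09 = 0, giving x = 0.26 V (positive root), so V_GS = 1.74 V.
I_D = (V_DD − V_GS)/R = (5.57 − 1.74) / 49.4 = 0.0775 mA.

I_D = 0.0775 mA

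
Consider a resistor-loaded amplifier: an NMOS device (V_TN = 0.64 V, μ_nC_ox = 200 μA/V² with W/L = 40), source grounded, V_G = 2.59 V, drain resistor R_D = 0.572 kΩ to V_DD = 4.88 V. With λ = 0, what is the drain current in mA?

I_D = 7.54 mA

V_GS = V_G = 2.59 V, so V_ov = 2.59 − 0.64 = 1.95 V.
k_n = μ_nC_ox · (W/L) = 8 mA/V².
Assume saturation: I_D = ½ k_n V_ov² = 0.5 × 8 × 1.95² = 15.2 mA, giving V_DS = V_DD − I_D R_D = 4.88 − 15.2 × 0.572 = -3.82 V.
But -3.82 V < V_ov = 1.95 V, so the device is actually in triode.
In triode I_D = k_n[V_ov V_DS − ½ V_DS²] and I_D = (V_DD − V_DS)/R_D. Equating: 2.29 V_DS² − 9.923 V_DS + 4.88 = 0, giving V_DS = 0.566 V (the root below V_ov).
I_D = (4.88 − 0.566) / 0.572 = 7.54 mA.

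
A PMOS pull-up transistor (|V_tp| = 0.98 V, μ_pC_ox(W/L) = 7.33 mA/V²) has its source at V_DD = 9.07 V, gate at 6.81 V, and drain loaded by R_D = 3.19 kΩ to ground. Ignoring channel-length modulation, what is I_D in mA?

V_SG = V_DD − V_G = 9.07 − 6.81 = 2.26 V, so V_ov = 2.26 − 0.98 = 1.28 V.
Assume saturation: I_D = ½ k_p V_ov² = 0.5 × 7.33 × 1.28² = 6 mA, giving V_SD = V_DD − I_D R_D = 9.07 − 6 × 3.19 = -10.1 V.
But -10.1 V < V_ov = 1.28 V, so the device is actually in triode.
In triode I_D = k_p[V_ov V_SD − ½ V_SD²] and I_D = (V_DD − V_SD)/R_D. Equating: 11.7 V_SD² − 30.93 V_SD + 9.07 = 0, giving V_SD = 0.336 V (the root below V_ov).
I_D = (9.07 − 0.336) / 3.19 = 2.74 mA.

I_D = 2.74 mA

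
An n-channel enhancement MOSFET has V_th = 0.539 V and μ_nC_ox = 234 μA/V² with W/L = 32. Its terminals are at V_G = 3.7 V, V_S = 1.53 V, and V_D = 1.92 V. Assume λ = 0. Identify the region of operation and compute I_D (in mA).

Triode; I_D = 4.19 mA

V_GS = V_G − V_S = 3.7 − 1.53 = 2.17 V; V_DS = V_D − V_S = 1.92 − 1.53 = 0.39 V.
k_n = μ_nC_ox · (W/L) = 7.488 mA/V².
V_ov = V_GS − V_th = 2.17 − 0.539 = 1.63 V.
Since V_DS = 0.39 V < V_ov = 1.63 V, the device is in the triode region.
I_D = k_n [V_ov · V_DS − ½ V_DS²] = 7.488 × [1.63 × 0.39 − 0.5 × 0.39²] = 4.19 mA.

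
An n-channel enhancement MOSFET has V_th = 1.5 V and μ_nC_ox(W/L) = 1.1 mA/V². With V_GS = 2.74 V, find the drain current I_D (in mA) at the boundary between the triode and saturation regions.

I_D = 0.846 mA

At the boundary V_DS = V_ov = V_GS − V_th = 2.74 − 1.5 = 1.24 V.
I_D = ½ k_n V_ov² = 0.5 × 1.1 × 1.24² = 0.846 mA.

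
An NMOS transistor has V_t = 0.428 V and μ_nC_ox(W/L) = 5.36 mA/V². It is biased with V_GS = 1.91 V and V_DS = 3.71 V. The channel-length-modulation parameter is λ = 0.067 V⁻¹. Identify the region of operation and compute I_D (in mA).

Saturation; I_D = 7.35 mA

V_ov = V_GS − V_t = 1.91 − 0.428 = 1.48 V.
Since V_DS = 3.71 V ≥ V_ov = 1.48 V, the device is in saturation.
I_D = ½ k_n V_ov² (1 + λ V_DS) = 0.5 × 5.36 × 1.48² × (1 + 0.067 × 3.71) = 7.35 mA.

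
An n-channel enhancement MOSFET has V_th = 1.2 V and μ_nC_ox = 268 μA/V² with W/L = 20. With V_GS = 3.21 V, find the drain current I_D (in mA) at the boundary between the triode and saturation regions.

At the boundary V_DS = V_ov = V_GS − V_th = 3.21 − 1.2 = 2.01 V.
k_n = μ_nC_ox · (W/L) = 5.36 mA/V².
I_D = ½ k_n V_ov² = 0.5 × 5.36 × 2.01² = 10.8 mA.

I_D = 10.8 mA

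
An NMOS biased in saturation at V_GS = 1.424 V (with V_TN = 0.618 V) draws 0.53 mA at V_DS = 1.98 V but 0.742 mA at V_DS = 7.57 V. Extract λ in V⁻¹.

With V_GS fixed, I_D ∝ (1 + λ V_DS) in saturation, so I_D2/I_D1 = (1 + λ V_DS2)/(1 + λ V_DS1).
0.742/0.53 = 1.4 = (1 + 7.57 λ)/(1 + 1.98 λ).
Solving: λ (I_D1 V_DS2 − I_D2 V_DS1) = I_D2 − I_D1, so λ = (0.742 − 0.53) / (0.53 × 7.57 − 0.742 × 1.98) = 0.212 / 2.54 = 0.0834 V⁻¹.

λ = 0.0834 V⁻¹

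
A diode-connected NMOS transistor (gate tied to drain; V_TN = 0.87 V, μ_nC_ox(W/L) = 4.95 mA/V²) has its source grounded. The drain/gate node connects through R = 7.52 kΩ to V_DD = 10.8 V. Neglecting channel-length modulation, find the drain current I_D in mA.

I_D = 1.23 mA

With gate tied to drain, V_GS = V_DS ≥ V_GS − V_TN, so the device is in saturation.
KCL at the drain: ½ k_n (V_GS − V_TN)² = (V_DD − V_GS)/R.
Let x = V_GS − 0.87. Then 18.6 x² + x − 9.93 = 0, giving x = 0.704 V (positive root), so V_GS = 1.57 V.
I_D = (V_DD − V_GS)/R = (10.8 − 1.57) / 7.52 = 1.23 mA.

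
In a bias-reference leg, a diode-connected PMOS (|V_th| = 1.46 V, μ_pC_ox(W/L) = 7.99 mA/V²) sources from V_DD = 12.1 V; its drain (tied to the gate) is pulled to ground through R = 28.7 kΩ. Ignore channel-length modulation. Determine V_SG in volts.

With gate tied to drain, V_SG = V_SD ≥ V_SG − |V_th|, so the device is in saturation.
KCL at the drain: ½ k_p (V_SG − |V_th|)² = (V_DD − V_SG)/R.
Let x = V_SG − 1.46. Then 115 x² + x − 10.64 = 0, giving x = 0.3 V (positive root), so V_SG = 1.76 V.
I_D = (V_DD − V_SG)/R = (12.1 − 1.76) / 28.7 = 0.36 mA.

V_SG = 1.76 V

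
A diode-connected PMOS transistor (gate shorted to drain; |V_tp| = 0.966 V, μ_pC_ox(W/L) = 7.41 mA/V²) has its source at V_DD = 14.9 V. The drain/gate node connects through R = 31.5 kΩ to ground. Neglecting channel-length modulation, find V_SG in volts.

V_SG = 1.31 V

With gate tied to drain, V_SG = V_SD ≥ V_SG − |V_tp|, so the device is in saturation.
KCL at the drain: ½ k_p (V_SG − |V_tp|)² = (V_DD − V_SG)/R.
Let x = V_SG − 0.966. Then 117 x² + x − 13.93 = 0, giving x = 0.341 V (positive root), so V_SG = 1.31 V.
I_D = (V_DD − V_SG)/R = (14.9 − 1.31) / 31.5 = 0.432 mA.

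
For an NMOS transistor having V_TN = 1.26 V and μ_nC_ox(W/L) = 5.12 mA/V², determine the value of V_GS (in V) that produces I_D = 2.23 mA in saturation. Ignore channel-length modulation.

V_GS = 2.19 V

In saturation I_D = ½ k_n (V_GS − V_TN)², so V_GS − V_TN = √(2 I_D / k_n) = √(2 × 2.23 / 5.12) = 0.933 V.
V_GS = 1.26 + 0.933 = 2.19 V.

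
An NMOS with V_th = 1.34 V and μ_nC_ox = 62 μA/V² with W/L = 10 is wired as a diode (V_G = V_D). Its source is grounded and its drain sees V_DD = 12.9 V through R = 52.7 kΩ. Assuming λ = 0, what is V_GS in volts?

V_GS = 2.15 V

With gate tied to drain, V_GS = V_DS ≥ V_GS − V_th, so the device is in saturation.
k_n = μ_nC_ox · (W/L) = 0.62 mA/V².
KCL at the drain: ½ k_n (V_GS − V_th)² = (V_DD − V_GS)/R.
Let x = V_GS − 1.34. Then 16.3 x² + x − 11.56 = 0, giving x = 0.811 V (positive root), so V_GS = 2.15 V.
I_D = (V_DD − V_GS)/R = (12.9 − 2.15) / 52.7 = 0.204 mA.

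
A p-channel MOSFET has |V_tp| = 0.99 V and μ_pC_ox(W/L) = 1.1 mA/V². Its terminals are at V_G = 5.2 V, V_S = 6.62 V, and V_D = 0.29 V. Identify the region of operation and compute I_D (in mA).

Saturation; I_D = 0.102 mA

V_SG = V_S − V_G = 6.62 − 5.2 = 1.42 V; V_SD = V_S − V_D = 6.62 − 0.29 = 6.33 V.
V_ov = V_SG − |V_tp| = 1.42 − 0.99 = 0.43 V.
Since V_SD = 6.33 V ≥ V_ov = 0.43 V, the device is in saturation.
I_D = ½ k_p V_ov² = 0.5 × 1.1 × 0.43² = 0.102 mA.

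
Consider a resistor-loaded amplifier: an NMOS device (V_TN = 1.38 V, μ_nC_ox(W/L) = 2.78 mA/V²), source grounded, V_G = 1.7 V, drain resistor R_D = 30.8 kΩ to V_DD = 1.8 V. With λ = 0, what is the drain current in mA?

I_D = 0.0561 mA

V_GS = V_G = 1.7 V, so V_ov = 1.7 − 1.38 = 0.32 V.
Assume saturation: I_D = ½ k_n V_ov² = 0.5 × 2.78 × 0.32² = 0.142 mA, giving V_DS = V_DD − I_D R_D = 1.8 − 0.142 × 30.8 = -2.58 V.
But -2.58 V < V_ov = 0.32 V, so the device is actually in triode.
In triode I_D = k_n[V_ov V_DS − ½ V_DS²] and I_D = (V_DD − V_DS)/R_D. Equating: 42.8 V_DS² − 28.4 V_DS + 1.8 = 0, giving V_DS = 0.071 V (the root below V_ov).
I_D = (1.8 − 0.071) / 30.8 = 0.0561 mA.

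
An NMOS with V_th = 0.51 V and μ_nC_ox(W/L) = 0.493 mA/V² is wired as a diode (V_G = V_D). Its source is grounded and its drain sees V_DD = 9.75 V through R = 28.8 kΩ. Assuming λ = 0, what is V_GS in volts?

V_GS = 1.58 V

With gate tied to drain, V_GS = V_DS ≥ V_GS − V_th, so the device is in saturation.
KCL at the drain: ½ k_n (V_GS − V_th)² = (V_DD − V_GS)/R.
Let x = V_GS − 0.51. Then 7.1 x² + x − 9.24 = 0, giving x = 1.07 V (positive root), so V_GS = 1.58 V.
I_D = (V_DD − V_GS)/R = (9.75 − 1.58) / 28.8 = 0.284 mA.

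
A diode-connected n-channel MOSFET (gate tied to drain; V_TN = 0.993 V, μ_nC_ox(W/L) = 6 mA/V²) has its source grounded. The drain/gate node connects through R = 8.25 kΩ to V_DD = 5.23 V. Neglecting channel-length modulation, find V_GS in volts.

V_GS = 1.39 V

With gate tied to drain, V_GS = V_DS ≥ V_GS − V_TN, so the device is in saturation.
KCL at the drain: ½ k_n (V_GS − V_TN)² = (V_DD − V_GS)/R.
Let x = V_GS − 0.993. Then 24.8 x² + x − 4.237 = 0, giving x = 0.394 V (positive root), so V_GS = 1.39 V.
I_D = (V_DD − V_GS)/R = (5.23 − 1.39) / 8.25 = 0.466 mA.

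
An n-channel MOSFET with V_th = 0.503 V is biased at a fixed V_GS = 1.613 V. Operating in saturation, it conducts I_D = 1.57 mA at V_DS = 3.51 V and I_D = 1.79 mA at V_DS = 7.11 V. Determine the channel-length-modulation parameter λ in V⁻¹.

λ = 0.0451 V⁻¹

With V_GS fixed, I_D ∝ (1 + λ V_DS) in saturation, so I_D2/I_D1 = (1 + λ V_DS2)/(1 + λ V_DS1).
1.79/1.57 = 1.14 = (1 + 7.11 λ)/(1 + 3.51 λ).
Solving: λ (I_D1 V_DS2 − I_D2 V_DS1) = I_D2 − I_D1, so λ = (1.79 − 1.57) / (1.57 × 7.11 − 1.79 × 3.51) = 0.22 / 4.88 = 0.0451 V⁻¹.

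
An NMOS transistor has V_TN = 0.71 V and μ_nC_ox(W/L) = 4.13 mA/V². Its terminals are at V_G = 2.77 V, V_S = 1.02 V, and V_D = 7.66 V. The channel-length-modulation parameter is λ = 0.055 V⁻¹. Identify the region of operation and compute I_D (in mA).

Saturation; I_D = 3.05 mA

V_GS = V_G − V_S = 2.77 − 1.02 = 1.75 V; V_DS = V_D − V_S = 7.66 − 1.02 = 6.64 V.
V_ov = V_GS − V_TN = 1.75 − 0.71 = 1.04 V.
Since V_DS = 6.64 V ≥ V_ov = 1.04 V, the device is in saturation.
I_D = ½ k_n V_ov² (1 + λ V_DS) = 0.5 × 4.13 × 1.04² × (1 + 0.055 × 6.64) = 3.05 mA.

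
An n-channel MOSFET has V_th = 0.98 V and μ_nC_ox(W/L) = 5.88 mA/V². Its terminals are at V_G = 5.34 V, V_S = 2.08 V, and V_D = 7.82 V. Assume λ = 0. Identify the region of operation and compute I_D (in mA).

Saturation; I_D = 15.3 mA

V_GS = V_G − V_S = 5.34 − 2.08 = 3.26 V; V_DS = V_D − V_S = 7.82 − 2.08 = 5.74 V.
V_ov = V_GS − V_th = 3.26 − 0.98 = 2.28 V.
Since V_DS = 5.74 V ≥ V_ov = 2.28 V, the device is in saturation.
I_D = ½ k_n V_ov² = 0.5 × 5.88 × 2.28² = 15.3 mA.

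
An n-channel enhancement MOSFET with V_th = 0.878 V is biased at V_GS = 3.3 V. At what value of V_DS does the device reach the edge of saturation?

V_DS,sat = 2.42 V

The boundary between triode and saturation is V_DS = V_GS − V_th = V_ov.
V_ov = 3.3 − 0.878 = 2.42 V.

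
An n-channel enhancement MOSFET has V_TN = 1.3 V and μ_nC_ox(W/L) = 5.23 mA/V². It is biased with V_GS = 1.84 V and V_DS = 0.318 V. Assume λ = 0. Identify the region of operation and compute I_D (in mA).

V_ov = V_GS − V_TN = 1.84 − 1.3 = 0.54 V.
Since V_DS = 0.318 V < V_ov = 0.54 V, the device is in the triode region.
I_D = k_n [V_ov · V_DS − ½ V_DS²] = 5.23 × [0.54 × 0.318 − 0.5 × 0.318²] = 0.634 mA.

Triode; I_D = 0.634 mA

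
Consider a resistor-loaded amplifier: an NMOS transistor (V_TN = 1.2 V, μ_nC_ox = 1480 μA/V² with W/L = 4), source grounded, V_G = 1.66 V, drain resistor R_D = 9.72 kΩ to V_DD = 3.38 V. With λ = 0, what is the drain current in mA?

V_GS = V_G = 1.66 V, so V_ov = 1.66 − 1.2 = 0.46 V.
k_n = μ_nC_ox · (W/L) = 5.92 mA/V².
Assume saturation: I_D = ½ k_n V_ov² = 0.5 × 5.92 × 0.46² = 0.626 mA, giving V_DS = V_DD − I_D R_D = 3.38 − 0.626 × 9.72 = -2.71 V.
But -2.71 V < V_ov = 0.46 V, so the device is actually in triode.
In triode I_D = k_n[V_ov V_DS − ½ V_DS²] and I_D = (V_DD − V_DS)/R_D. Equating: 28.8 V_DS² − 27.47 V_DS + 3.38 = 0, giving V_DS = 0.145 V (the root below V_ov).
I_D = (3.38 − 0.145) / 9.72 = 0.333 mA.

I_D = 0.333 mA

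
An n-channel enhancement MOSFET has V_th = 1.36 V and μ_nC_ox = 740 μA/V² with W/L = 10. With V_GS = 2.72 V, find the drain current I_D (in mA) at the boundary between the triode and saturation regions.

At the boundary V_DS = V_ov = V_GS − V_th = 2.72 − 1.36 = 1.36 V.
k_n = μ_nC_ox · (W/L) = 7.4 mA/V².
I_D = ½ k_n V_ov² = 0.5 × 7.4 × 1.36² = 6.84 mA.

I_D = 6.84 mA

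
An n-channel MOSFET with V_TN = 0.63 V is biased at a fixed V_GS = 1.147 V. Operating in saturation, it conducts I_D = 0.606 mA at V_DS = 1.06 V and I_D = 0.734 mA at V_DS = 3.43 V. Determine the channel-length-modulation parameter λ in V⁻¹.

λ = 0.0984 V⁻¹

With V_GS fixed, I_D ∝ (1 + λ V_DS) in saturation, so I_D2/I_D1 = (1 + λ V_DS2)/(1 + λ V_DS1).
0.734/0.606 = 1.211 = (1 + 3.43 λ)/(1 + 1.06 λ).
Solving: λ (I_D1 V_DS2 − I_D2 V_DS1) = I_D2 − I_D1, so λ = (0.734 − 0.606) / (0.606 × 3.43 − 0.734 × 1.06) = 0.128 / 1.3 = 0.0984 V⁻¹.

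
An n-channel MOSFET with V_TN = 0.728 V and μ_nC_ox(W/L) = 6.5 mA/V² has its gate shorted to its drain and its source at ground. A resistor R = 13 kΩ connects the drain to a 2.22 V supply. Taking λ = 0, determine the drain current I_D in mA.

I_D = 0.101 mA

With gate tied to drain, V_GS = V_DS ≥ V_GS − V_TN, so the device is in saturation.
KCL at the drain: ½ k_n (V_GS − V_TN)² = (V_DD − V_GS)/R.
Let x = V_GS − 0.728. Then 42.2 x² + x − 1.492 = 0, giving x = 0.176 V (positive root), so V_GS = 0.904 V.
I_D = (V_DD − V_GS)/R = (2.22 − 0.904) / 13 = 0.101 mA.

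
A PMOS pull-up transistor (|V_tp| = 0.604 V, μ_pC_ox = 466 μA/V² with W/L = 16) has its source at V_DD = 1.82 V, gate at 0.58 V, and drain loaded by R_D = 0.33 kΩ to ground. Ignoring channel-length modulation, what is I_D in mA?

I_D = 1.51 mA

V_SG = V_DD − V_G = 1.82 − 0.58 = 1.24 V, so V_ov = 1.24 − 0.604 = 0.636 V.
k_p = μ_pC_ox · (W/L) = 7.456 mA/V².
Assume saturation: I_D = ½ k_p V_ov² = 0.5 × 7.456 × 0.636² = 1.51 mA, giving V_SD = V_DD − I_D R_D = 1.82 − 1.51 × 0.33 = 1.32 V.
V_SD = 1.32 V ≥ V_ov = 0.636 V, confirming saturation.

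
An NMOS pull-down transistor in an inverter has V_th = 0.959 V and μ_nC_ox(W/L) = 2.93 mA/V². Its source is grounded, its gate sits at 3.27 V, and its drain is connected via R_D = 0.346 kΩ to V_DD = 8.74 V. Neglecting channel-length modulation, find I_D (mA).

I_D = 7.82 mA

V_GS = V_G = 3.27 V, so V_ov = 3.27 − 0.959 = 2.31 V.
Assume saturation: I_D = ½ k_n V_ov² = 0.5 × 2.93 × 2.31² = 7.82 mA, giving V_DS = V_DD − I_D R_D = 8.74 − 7.82 × 0.346 = 6.03 V.
V_DS = 6.03 V ≥ V_ov = 2.31 V, confirming saturation.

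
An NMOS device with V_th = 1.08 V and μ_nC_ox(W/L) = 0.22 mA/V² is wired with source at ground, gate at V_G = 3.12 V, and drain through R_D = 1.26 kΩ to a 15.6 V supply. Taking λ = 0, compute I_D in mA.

V_GS = V_G = 3.12 V, so V_ov = 3.12 − 1.08 = 2.04 V.
Assume saturation: I_D = ½ k_n V_ov² = 0.5 × 0.22 × 2.04² = 0.458 mA, giving V_DS = V_DD − I_D R_D = 15.6 − 0.458 × 1.26 = 15 V.
V_DS = 15 V ≥ V_ov = 2.04 V, confirming saturation.

I_D = 0.458 mA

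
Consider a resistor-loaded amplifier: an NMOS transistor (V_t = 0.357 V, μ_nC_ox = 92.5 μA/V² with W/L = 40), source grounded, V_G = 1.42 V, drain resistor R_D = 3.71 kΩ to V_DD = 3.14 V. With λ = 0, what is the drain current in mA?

V_GS = V_G = 1.42 V, so V_ov = 1.42 − 0.357 = 1.06 V.
k_n = μ_nC_ox · (W/L) = 3.7 mA/V².
Assume saturation: I_D = ½ k_n V_ov² = 0.5 × 3.7 × 1.06² = 2.09 mA, giving V_DS = V_DD − I_D R_D = 3.14 − 2.09 × 3.71 = -4.62 V.
But -4.62 V < V_ov = 1.06 V, so the device is actually in triode.
In triode I_D = k_n[V_ov V_DS − ½ V_DS²] and I_D = (V_DD − V_DS)/R_D. Equating: 6.86 V_DS² − 15.59 V_DS + 3.14 = 0, giving V_DS = 0.223 V (the root below V_ov).
I_D = (3.14 − 0.223) / 3.71 = 0.786 mA.

I_D = 0.786 mA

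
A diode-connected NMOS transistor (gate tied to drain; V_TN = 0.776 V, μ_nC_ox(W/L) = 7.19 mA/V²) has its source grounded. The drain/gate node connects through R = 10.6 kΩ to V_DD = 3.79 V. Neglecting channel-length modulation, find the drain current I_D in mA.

I_D = 0.259 mA

With gate tied to drain, V_GS = V_DS ≥ V_GS − V_TN, so the device is in saturation.
KCL at the drain: ½ k_n (V_GS − V_TN)² = (V_DD − V_GS)/R.
Let x = V_GS − 0.776. Then 38.1 x² + x − 3.014 = 0, giving x = 0.268 V (positive root), so V_GS = 1.04 V.
I_D = (V_DD − V_GS)/R = (3.79 − 1.04) / 10.6 = 0.259 mA.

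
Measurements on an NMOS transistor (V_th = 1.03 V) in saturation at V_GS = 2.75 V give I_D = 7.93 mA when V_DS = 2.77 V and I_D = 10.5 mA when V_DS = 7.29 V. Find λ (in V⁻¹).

With V_GS fixed, I_D ∝ (1 + λ V_DS) in saturation, so I_D2/I_D1 = (1 + λ V_DS2)/(1 + λ V_DS1).
10.5/7.93 = 1.324 = (1 + 7.29 λ)/(1 + 2.77 λ).
Solving: λ (I_D1 V_DS2 − I_D2 V_DS1) = I_D2 − I_D1, so λ = (10.5 − 7.93) / (7.93 × 7.29 − 10.5 × 2.77) = 2.57 / 28.7 = 0.0895 V⁻¹.

λ = 0.0895 V⁻¹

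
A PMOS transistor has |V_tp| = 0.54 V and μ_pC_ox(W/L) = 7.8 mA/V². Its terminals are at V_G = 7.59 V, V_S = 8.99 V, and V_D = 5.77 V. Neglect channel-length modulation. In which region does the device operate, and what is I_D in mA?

Saturation; I_D = 2.88 mA

V_SG = V_S − V_G = 8.99 − 7.59 = 1.4 V; V_SD = V_S − V_D = 8.99 − 5.77 = 3.22 V.
V_ov = V_SG − |V_tp| = 1.4 − 0.54 = 0.86 V.
Since V_SD = 3.22 V ≥ V_ov = 0.86 V, the device is in saturation.
I_D = ½ k_p V_ov² = 0.5 × 7.8 × 0.86² = 2.88 mA.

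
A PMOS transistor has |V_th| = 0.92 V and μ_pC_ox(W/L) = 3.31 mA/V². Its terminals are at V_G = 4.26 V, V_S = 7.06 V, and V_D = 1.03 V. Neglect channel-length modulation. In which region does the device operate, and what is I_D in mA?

Saturation; I_D = 5.85 mA

V_SG = V_S − V_G = 7.06 − 4.26 = 2.8 V; V_SD = V_S − V_D = 7.06 − 1.03 = 6.03 V.
V_ov = V_SG − |V_th| = 2.8 − 0.92 = 1.88 V.
Since V_SD = 6.03 V ≥ V_ov = 1.88 V, the device is in saturation.
I_D = ½ k_p V_ov² = 0.5 × 3.31 × 1.88² = 5.85 mA.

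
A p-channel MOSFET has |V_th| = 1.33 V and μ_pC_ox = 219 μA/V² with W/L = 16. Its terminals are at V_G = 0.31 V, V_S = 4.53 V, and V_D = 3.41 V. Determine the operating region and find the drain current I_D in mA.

V_SG = V_S − V_G = 4.53 − 0.31 = 4.22 V; V_SD = V_S − V_D = 4.53 − 3.41 = 1.12 V.
k_p = μ_pC_ox · (W/L) = 3.504 mA/V².
V_ov = V_SG − |V_th| = 4.22 − 1.33 = 2.89 V.
Since V_SD = 1.12 V < V_ov = 2.89 V, the device is in the triode region.
I_D = k_p [V_ov · V_SD − ½ V_SD²] = 3.504 × [2.89 × 1.12 − 0.5 × 1.12²] = 9.14 mA.

Triode; I_D = 9.14 mA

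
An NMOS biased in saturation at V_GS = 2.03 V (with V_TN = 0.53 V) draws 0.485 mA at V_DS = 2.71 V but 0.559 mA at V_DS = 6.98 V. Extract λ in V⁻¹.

With V_GS fixed, I_D ∝ (1 + λ V_DS) in saturation, so I_D2/I_D1 = (1 + λ V_DS2)/(1 + λ V_DS1).
0.559/0.485 = 1.153 = (1 + 6.98 λ)/(1 + 2.71 λ).
Solving: λ (I_D1 V_DS2 − I_D2 V_DS1) = I_D2 − I_D1, so λ = (0.559 − 0.485) / (0.485 × 6.98 − 0.559 × 2.71) = 0.074 / 1.87 = 0.0396 V⁻¹.

λ = 0.0396 V⁻¹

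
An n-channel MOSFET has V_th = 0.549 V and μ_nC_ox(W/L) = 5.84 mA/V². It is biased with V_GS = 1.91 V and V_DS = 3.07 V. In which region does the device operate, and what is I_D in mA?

Saturation; I_D = 5.41 mA

V_ov = V_GS − V_th = 1.91 − 0.549 = 1.36 V.
Since V_DS = 3.07 V ≥ V_ov = 1.36 V, the device is in saturation.
I_D = ½ k_n V_ov² = 0.5 × 5.84 × 1.36² = 5.41 mA.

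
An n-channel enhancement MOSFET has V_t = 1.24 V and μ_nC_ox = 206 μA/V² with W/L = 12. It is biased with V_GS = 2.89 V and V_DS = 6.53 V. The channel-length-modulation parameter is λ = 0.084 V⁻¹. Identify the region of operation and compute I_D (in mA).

Saturation; I_D = 5.21 mA

k_n = μ_nC_ox · (W/L) = 2.472 mA/V².
V_ov = V_GS − V_t = 2.89 − 1.24 = 1.65 V.
Since V_DS = 6.53 V ≥ V_ov = 1.65 V, the device is in saturation.
I_D = ½ k_n V_ov² (1 + λ V_DS) = 0.5 × 2.472 × 1.65² × (1 + 0.084 × 6.53) = 5.21 mA.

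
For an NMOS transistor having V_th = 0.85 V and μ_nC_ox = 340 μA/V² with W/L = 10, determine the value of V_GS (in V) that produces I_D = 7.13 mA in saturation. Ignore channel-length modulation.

k_n = μ_nC_ox · (W/L) = 3.4 mA/V².
In saturation I_D = ½ k_n (V_GS − V_th)², so V_GS − V_th = √(2 I_D / k_n) = √(2 × 7.13 / 3.4) = 2.05 V.
V_GS = 0.85 + 2.05 = 2.9 V.

V_GS = 2.90 V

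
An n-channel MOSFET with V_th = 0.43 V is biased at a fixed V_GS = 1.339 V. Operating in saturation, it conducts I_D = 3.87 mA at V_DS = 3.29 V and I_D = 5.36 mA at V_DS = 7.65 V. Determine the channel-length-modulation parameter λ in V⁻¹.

With V_GS fixed, I_D ∝ (1 + λ V_DS) in saturation, so I_D2/I_D1 = (1 + λ V_DS2)/(1 + λ V_DS1).
5.36/3.87 = 1.385 = (1 + 7.65 λ)/(1 + 3.29 λ).
Solving: λ (I_D1 V_DS2 − I_D2 V_DS1) = I_D2 − I_D1, so λ = (5.36 − 3.87) / (3.87 × 7.65 − 5.36 × 3.29) = 1.49 / 12 = 0.124 V⁻¹.

λ = 0.124 V⁻¹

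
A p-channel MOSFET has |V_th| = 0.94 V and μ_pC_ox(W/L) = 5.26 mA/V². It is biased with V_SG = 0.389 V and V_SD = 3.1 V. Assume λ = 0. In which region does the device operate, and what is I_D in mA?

V_SG = 0.389 V < |V_th| = 0.94 V, so the transistor is in cutoff.

Cutoff; I_D = 0 mA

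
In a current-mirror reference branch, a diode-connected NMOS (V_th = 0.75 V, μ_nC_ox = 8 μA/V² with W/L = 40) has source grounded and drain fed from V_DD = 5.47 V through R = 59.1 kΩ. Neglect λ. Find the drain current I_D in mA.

With gate tied to drain, V_GS = V_DS ≥ V_GS − V_th, so the device is in saturation.
k_n = μ_nC_ox · (W/L) = 0.32 mA/V².
KCL at the drain: ½ k_n (V_GS − V_th)² = (V_DD − V_GS)/R.
Let x = V_GS − 0.75. Then 9.46 x² + x − 4.72 = 0, giving x = 0.656 V (positive root), so V_GS = 1.41 V.
I_D = (V_DD − V_GS)/R = (5.47 − 1.41) / 59.1 = 0.0688 mA.

I_D = 0.0688 mA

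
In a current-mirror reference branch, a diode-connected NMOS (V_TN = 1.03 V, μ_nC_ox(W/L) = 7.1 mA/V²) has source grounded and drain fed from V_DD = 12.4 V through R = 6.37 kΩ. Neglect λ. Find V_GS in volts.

With gate tied to drain, V_GS = V_DS ≥ V_GS − V_TN, so the device is in saturation.
KCL at the drain: ½ k_n (V_GS − V_TN)² = (V_DD − V_GS)/R.
Let x = V_GS − 1.03. Then 22.6 x² + x − 11.37 = 0, giving x = 0.687 V (positive root), so V_GS = 1.72 V.
I_D = (V_DD − V_GS)/R = (12.4 − 1.72) / 6.37 = 1.68 mA.

V_GS = 1.72 V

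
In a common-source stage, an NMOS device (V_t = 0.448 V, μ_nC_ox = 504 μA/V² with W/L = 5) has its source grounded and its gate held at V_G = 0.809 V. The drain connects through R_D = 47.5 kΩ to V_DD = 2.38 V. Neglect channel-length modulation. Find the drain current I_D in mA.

I_D = 0.0489 mA

V_GS = V_G = 0.809 V, so V_ov = 0.809 − 0.448 = 0.361 V.
k_n = μ_nC_ox · (W/L) = 2.52 mA/V².
Assume saturation: I_D = ½ k_n V_ov² = 0.5 × 2.52 × 0.361² = 0.164 mA, giving V_DS = V_DD − I_D R_D = 2.38 − 0.164 × 47.5 = -5.42 V.
But -5.42 V < V_ov = 0.361 V, so the device is actually in triode.
In triode I_D = k_n[V_ov V_DS − ½ V_DS²] and I_D = (V_DD − V_DS)/R_D. Equating: 59.9 V_DS² − 44.21 V_DS + 2.38 = 0, giving V_DS = 0.0585 V (the root below V_ov).
I_D = (2.38 − 0.0585) / 47.5 = 0.0489 mA.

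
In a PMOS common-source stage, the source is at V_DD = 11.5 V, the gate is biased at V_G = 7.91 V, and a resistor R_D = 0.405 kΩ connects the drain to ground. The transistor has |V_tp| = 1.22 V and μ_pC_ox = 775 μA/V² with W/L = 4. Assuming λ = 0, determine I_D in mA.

I_D = 8.71 mA

V_SG = V_DD − V_G = 11.5 − 7.91 = 3.59 V, so V_ov = 3.59 − 1.22 = 2.37 V.
k_p = μ_pC_ox · (W/L) = 3.1 mA/V².
Assume saturation: I_D = ½ k_p V_ov² = 0.5 × 3.1 × 2.37² = 8.71 mA, giving V_SD = V_DD − I_D R_D = 11.5 − 8.71 × 0.405 = 7.97 V.
V_SD = 7.97 V ≥ V_ov = 2.37 V, confirming saturation.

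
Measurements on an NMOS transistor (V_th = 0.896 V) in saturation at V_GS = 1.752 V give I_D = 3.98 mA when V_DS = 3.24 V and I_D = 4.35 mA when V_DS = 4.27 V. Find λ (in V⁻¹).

λ = 0.128 V⁻¹

With V_GS fixed, I_D ∝ (1 + λ V_DS) in saturation, so I_D2/I_D1 = (1 + λ V_DS2)/(1 + λ V_DS1).
4.35/3.98 = 1.093 = (1 + 4.27 λ)/(1 + 3.24 λ).
Solving: λ (I_D1 V_DS2 − I_D2 V_DS1) = I_D2 − I_D1, so λ = (4.35 − 3.98) / (3.98 × 4.27 − 4.35 × 3.24) = 0.37 / 2.9 = 0.128 V⁻¹.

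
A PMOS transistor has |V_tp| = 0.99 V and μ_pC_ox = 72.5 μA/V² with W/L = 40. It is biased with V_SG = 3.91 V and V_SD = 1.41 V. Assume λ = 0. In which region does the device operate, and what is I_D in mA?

k_p = μ_pC_ox · (W/L) = 2.9 mA/V².
V_ov = V_SG − |V_tp| = 3.91 − 0.99 = 2.92 V.
Since V_SD = 1.41 V < V_ov = 2.92 V, the device is in the triode region.
I_D = k_p [V_ov · V_SD − ½ V_SD²] = 2.9 × [2.92 × 1.41 − 0.5 × 1.41²] = 9.06 mA.

Triode; I_D = 9.06 mA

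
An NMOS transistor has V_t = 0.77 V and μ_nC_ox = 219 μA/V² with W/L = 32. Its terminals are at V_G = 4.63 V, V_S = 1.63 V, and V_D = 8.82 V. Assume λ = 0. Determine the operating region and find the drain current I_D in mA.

Saturation; I_D = 17.4 mA

V_GS = V_G − V_S = 4.63 − 1.63 = 3 V; V_DS = V_D − V_S = 8.82 − 1.63 = 7.19 V.
k_n = μ_nC_ox · (W/L) = 7.008 mA/V².
V_ov = V_GS − V_t = 3 − 0.77 = 2.23 V.
Since V_DS = 7.19 V ≥ V_ov = 2.23 V, the device is in saturation.
I_D = ½ k_n V_ov² = 0.5 × 7.008 × 2.23² = 17.4 mA.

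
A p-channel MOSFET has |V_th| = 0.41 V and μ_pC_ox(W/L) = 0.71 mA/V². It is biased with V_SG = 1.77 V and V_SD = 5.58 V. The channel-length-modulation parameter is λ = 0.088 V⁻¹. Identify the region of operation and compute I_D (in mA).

Saturation; I_D = 0.979 mA

V_ov = V_SG − |V_th| = 1.77 − 0.41 = 1.36 V.
Since V_SD = 5.58 V ≥ V_ov = 1.36 V, the device is in saturation.
I_D = ½ k_p V_ov² (1 + λ V_SD) = 0.5 × 0.71 × 1.36² × (1 + 0.088 × 5.58) = 0.979 mA.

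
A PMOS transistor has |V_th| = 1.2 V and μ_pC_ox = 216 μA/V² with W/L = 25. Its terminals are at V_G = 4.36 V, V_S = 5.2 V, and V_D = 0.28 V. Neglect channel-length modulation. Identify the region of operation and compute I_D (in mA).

V_SG = V_S − V_G = 5.2 − 4.36 = 0.84 V; V_SD = V_S − V_D = 5.2 − 0.28 = 4.92 V.
V_SG = 0.84 V < |V_th| = 1.2 V, so the transistor is in cutoff.

Cutoff; I_D = 0 mA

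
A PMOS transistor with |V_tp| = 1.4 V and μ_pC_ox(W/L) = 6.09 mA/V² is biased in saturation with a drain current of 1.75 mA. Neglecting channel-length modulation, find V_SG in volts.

V_SG = 2.16 V

In saturation I_D = ½ k_p (V_SG − |V_tp|)², so V_SG − |V_tp| = √(2 I_D / k_p) = √(2 × 1.75 / 6.09) = 0.758 V.
V_SG = 1.4 + 0.758 = 2.16 V.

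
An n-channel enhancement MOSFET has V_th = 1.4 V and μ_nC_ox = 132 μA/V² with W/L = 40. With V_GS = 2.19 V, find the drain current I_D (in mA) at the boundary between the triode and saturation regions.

I_D = 1.65 mA

At the boundary V_DS = V_ov = V_GS − V_th = 2.19 − 1.4 = 0.79 V.
k_n = μ_nC_ox · (W/L) = 5.28 mA/V².
I_D = ½ k_n V_ov² = 0.5 × 5.28 × 0.79² = 1.65 mA.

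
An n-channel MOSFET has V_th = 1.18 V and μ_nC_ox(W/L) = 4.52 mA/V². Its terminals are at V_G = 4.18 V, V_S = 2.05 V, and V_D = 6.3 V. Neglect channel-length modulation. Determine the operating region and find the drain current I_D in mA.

Saturation; I_D = 2.04 mA

V_GS = V_G − V_S = 4.18 − 2.05 = 2.13 V; V_DS = V_D − V_S = 6.3 − 2.05 = 4.25 V.
V_ov = V_GS − V_th = 2.13 − 1.18 = 0.95 V.
Since V_DS = 4.25 V ≥ V_ov = 0.95 V, the device is in saturation.
I_D = ½ k_n V_ov² = 0.5 × 4.52 × 0.95² = 2.04 mA.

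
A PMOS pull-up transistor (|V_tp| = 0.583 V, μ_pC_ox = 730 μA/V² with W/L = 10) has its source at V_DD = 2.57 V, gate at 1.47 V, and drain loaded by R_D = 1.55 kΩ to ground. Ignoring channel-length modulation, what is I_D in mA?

I_D = 0.976 mA

V_SG = V_DD − V_G = 2.57 − 1.47 = 1.1 V, so V_ov = 1.1 − 0.583 = 0.517 V.
k_p = μ_pC_ox · (W/L) = 7.3 mA/V².
Assume saturation: I_D = ½ k_p V_ov² = 0.5 × 7.3 × 0.517² = 0.976 mA, giving V_SD = V_DD − I_D R_D = 2.57 − 0.976 × 1.55 = 1.06 V.
V_SD = 1.06 V ≥ V_ov = 0.517 V, confirming saturation.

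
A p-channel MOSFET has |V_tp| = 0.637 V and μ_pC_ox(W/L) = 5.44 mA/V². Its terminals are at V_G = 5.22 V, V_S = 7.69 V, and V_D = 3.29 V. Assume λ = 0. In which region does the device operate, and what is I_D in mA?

V_SG = V_S − V_G = 7.69 − 5.22 = 2.47 V; V_SD = V_S − V_D = 7.69 − 3.29 = 4.4 V.
V_ov = V_SG − |V_tp| = 2.47 − 0.637 = 1.83 V.
Since V_SD = 4.4 V ≥ V_ov = 1.83 V, the device is in saturation.
I_D = ½ k_p V_ov² = 0.5 × 5.44 × 1.83² = 9.14 mA.

Saturation; I_D = 9.14 mA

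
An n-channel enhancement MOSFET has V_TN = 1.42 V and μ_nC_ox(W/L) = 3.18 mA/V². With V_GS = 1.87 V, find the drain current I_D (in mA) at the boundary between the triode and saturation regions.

At the boundary V_DS = V_ov = V_GS − V_TN = 1.87 − 1.42 = 0.45 V.
I_D = ½ k_n V_ov² = 0.5 × 3.18 × 0.45² = 0.322 mA.

I_D = 0.322 mA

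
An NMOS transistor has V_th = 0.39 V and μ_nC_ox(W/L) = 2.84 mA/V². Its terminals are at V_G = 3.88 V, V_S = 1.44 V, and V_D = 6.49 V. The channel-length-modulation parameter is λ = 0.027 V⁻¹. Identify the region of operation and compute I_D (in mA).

V_GS = V_G − V_S = 3.88 − 1.44 = 2.44 V; V_DS = V_D − V_S = 6.49 − 1.44 = 5.05 V.
V_ov = V_GS − V_th = 2.44 − 0.39 = 2.05 V.
Since V_DS = 5.05 V ≥ V_ov = 2.05 V, the device is in saturation.
I_D = ½ k_n V_ov² (1 + λ V_DS) = 0.5 × 2.84 × 2.05² × (1 + 0.027 × 5.05) = 6.78 mA.

Saturation; I_D = 6.78 mA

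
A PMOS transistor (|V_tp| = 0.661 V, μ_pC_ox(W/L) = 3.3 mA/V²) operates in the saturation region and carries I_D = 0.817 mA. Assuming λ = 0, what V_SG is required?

V_SG = 1.36 V

In saturation I_D = ½ k_p (V_SG − |V_tp|)², so V_SG − |V_tp| = √(2 I_D / k_p) = √(2 × 0.817 / 3.3) = 0.704 V.
V_SG = 0.661 + 0.704 = 1.36 V.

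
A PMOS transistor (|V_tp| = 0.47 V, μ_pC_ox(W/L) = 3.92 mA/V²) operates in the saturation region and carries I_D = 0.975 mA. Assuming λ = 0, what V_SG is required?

V_SG = 1.18 V

In saturation I_D = ½ k_p (V_SG − |V_tp|)², so V_SG − |V_tp| = √(2 I_D / k_p) = √(2 × 0.975 / 3.92) = 0.705 V.
V_SG = 0.47 + 0.705 = 1.18 V.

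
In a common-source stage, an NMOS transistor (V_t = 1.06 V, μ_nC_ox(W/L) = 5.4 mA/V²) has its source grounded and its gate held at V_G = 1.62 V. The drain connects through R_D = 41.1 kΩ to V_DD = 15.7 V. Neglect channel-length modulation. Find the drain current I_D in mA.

I_D = 0.379 mA

V_GS = V_G = 1.62 V, so V_ov = 1.62 − 1.06 = 0.56 V.
Assume saturation: I_D = ½ k_n V_ov² = 0.5 × 5.4 × 0.56² = 0.847 mA, giving V_DS = V_DD − I_D R_D = 15.7 − 0.847 × 41.1 = -19.1 V.
But -19.1 V < V_ov = 0.56 V, so the device is actually in triode.
In triode I_D = k_n[V_ov V_DS − ½ V_DS²] and I_D = (V_DD − V_DS)/R_D. Equating: 111 V_DS² − 125.3 V_DS + 15.7 = 0, giving V_DS = 0.144 V (the root below V_ov).
I_D = (15.7 − 0.144) / 41.1 = 0.379 mA.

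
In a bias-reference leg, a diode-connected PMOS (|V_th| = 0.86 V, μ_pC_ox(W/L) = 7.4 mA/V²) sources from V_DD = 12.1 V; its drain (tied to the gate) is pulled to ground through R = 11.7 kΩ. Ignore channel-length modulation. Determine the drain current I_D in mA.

With gate tied to drain, V_SG = V_SD ≥ V_SG − |V_th|, so the device is in saturation.
KCL at the drain: ½ k_p (V_SG − |V_th|)² = (V_DD − V_SG)/R.
Let x = V_SG − 0.86. Then 43.3 x² + x − 11.24 = 0, giving x = 0.498 V (positive root), so V_SG = 1.36 V.
I_D = (V_DD − V_SG)/R = (12.1 − 1.36) / 11.7 = 0.918 mA.

I_D = 0.918 mA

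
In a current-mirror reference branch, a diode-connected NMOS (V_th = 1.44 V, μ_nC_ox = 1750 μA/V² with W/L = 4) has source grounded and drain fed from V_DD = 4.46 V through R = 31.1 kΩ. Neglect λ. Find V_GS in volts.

With gate tied to drain, V_GS = V_DS ≥ V_GS − V_th, so the device is in saturation.
k_n = μ_nC_ox · (W/L) = 7 mA/V².
KCL at the drain: ½ k_n (V_GS − V_th)² = (V_DD − V_GS)/R.
Let x = V_GS − 1.44. Then 109 x² + x − 3.02 = 0, giving x = 0.162 V (positive root), so V_GS = 1.6 V.
I_D = (V_DD − V_GS)/R = (4.46 − 1.6) / 31.1 = 0.0919 mA.

V_GS = 1.60 V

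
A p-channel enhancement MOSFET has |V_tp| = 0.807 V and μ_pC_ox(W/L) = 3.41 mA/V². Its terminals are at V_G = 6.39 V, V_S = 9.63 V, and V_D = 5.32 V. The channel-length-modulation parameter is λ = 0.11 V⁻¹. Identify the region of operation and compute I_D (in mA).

V_SG = V_S − V_G = 9.63 − 6.39 = 3.24 V; V_SD = V_S − V_D = 9.63 − 5.32 = 4.31 V.
V_ov = V_SG − |V_tp| = 3.24 − 0.807 = 2.43 V.
Since V_SD = 4.31 V ≥ V_ov = 2.43 V, the device is in saturation.
I_D = ½ k_p V_ov² (1 + λ V_SD) = 0.5 × 3.41 × 2.43² × (1 + 0.11 × 4.31) = 14.9 mA.

Saturation; I_D = 14.9 mA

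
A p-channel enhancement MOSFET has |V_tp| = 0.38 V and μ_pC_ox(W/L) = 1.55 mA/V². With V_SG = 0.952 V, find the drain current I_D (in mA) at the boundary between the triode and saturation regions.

I_D = 0.254 mA

At the boundary V_SD = V_ov = V_SG − |V_tp| = 0.952 − 0.38 = 0.572 V.
I_D = ½ k_p V_ov² = 0.5 × 1.55 × 0.572² = 0.254 mA.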